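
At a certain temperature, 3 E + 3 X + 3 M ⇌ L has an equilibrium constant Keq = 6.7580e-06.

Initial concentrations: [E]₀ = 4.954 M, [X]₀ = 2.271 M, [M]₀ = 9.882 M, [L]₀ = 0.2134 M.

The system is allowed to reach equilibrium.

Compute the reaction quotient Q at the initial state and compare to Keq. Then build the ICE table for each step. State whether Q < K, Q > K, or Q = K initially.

Q₀ = 1.5529e-07 vs Keq = 6.7580e-06 ⇒ Q<K, forward
Step 1:
                  E         X         M         L
  Initial     4.954     2.271     9.882    0.2134
  Change     -1.023    -1.023    -1.023    0.3411
  Equil       3.931     1.248     8.859    0.5545
  solve Keq expr → x = 0.3411; check Q = 6.7580e-06

Q₀ = 1.5529e-07; Q < K (proceeds forward)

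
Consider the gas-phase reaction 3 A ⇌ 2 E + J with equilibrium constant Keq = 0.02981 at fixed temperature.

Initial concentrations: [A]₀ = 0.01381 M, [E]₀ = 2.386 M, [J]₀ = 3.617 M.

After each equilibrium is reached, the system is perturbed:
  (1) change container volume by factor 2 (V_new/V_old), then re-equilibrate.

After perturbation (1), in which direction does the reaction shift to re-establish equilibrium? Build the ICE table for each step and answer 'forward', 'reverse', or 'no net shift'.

Direction: no net shift

Q₀ = 7.8182e+06 vs Keq = 0.02981 ⇒ Q>K, reverse
Step 1:
                  A         E         J
  Initial   0.01381     2.386     3.617
  Change      2.823    -1.882   -0.9409
  Equil       2.837    0.5042     2.676
  solve Keq expr → x = -0.9409; check Q = 0.02981
Then change container volume by factor 2 (V_new/V_old).
Step 2:
                  A         E         J
  Initial     1.418    0.2521     1.338
  Change          0         0         0
  Equil       1.418    0.2521     1.338
  solve Keq expr → x = 0; check Q = 0.02981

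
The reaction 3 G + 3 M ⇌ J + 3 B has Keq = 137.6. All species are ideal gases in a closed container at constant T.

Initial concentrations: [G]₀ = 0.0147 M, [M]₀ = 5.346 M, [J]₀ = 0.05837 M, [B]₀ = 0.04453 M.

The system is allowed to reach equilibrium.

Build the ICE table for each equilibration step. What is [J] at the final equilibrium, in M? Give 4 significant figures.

[J]_eq = 0.06299 M

Q₀ = 0.01062 vs Keq = 137.6 ⇒ Q<K, forward
Step 1:
                    G           M           J           B
  I            0.0147       5.346     0.05837     0.04453
  C          -0.01386    -0.01386    0.004619     0.01386
  E        8.4390e-04       5.332     0.06299     0.05839
  solve Keq expr → x = 0.004619; check Q = 137.6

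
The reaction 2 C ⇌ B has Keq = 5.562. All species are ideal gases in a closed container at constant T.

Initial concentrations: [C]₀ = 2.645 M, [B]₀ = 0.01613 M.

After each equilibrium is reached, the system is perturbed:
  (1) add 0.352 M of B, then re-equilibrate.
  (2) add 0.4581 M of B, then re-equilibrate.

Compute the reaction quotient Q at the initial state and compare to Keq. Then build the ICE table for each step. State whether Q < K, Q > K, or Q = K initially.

Q₀ = 0.002306; Q < K (proceeds forward)

Q₀ = 0.002306 vs Keq = 5.562 ⇒ Q<K, forward
Step 1:
                    C           B
  Initial       2.645     0.01613
  Change       -2.197       1.099
  Equil        0.4477       1.115
  solve Keq expr → x = 1.099; check Q = 5.562
Then add 0.352 M of B.
Step 2:
                    C           B
  Initial      0.4477       1.467
  Change      0.06052    -0.03026
  Equil        0.5082       1.437
  solve Keq expr → x = -0.03026; check Q = 5.562
Then add 0.4581 M of B.
Step 3:
                    C           B
  Initial      0.5082       1.895
  Change      0.07002    -0.03501
  Equil        0.5782        1.86
  solve Keq expr → x = -0.03501; check Q = 5.562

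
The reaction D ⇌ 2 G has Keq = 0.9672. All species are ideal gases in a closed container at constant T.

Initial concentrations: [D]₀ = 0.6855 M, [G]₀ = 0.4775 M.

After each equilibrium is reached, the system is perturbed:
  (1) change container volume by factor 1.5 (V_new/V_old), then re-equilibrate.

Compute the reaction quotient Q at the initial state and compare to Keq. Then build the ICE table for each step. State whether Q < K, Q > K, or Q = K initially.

Q₀ = 0.3326; Q < K (proceeds forward)

Q₀ = 0.3326 vs Keq = 0.9672 ⇒ Q<K, forward
Step 1:
                   D          G
  init        0.6855     0.4775
  Δ          -0.1283     0.2566
  eq          0.5572     0.7341
  solve Keq expr → x = 0.1283; check Q = 0.9672
Then change container volume by factor 1.5 (V_new/V_old).
Step 2:
                   D          G
  init        0.3715     0.4894
  Δ         -0.03888    0.07776
  eq          0.3326     0.5672
  solve Keq expr → x = 0.03888; check Q = 0.9672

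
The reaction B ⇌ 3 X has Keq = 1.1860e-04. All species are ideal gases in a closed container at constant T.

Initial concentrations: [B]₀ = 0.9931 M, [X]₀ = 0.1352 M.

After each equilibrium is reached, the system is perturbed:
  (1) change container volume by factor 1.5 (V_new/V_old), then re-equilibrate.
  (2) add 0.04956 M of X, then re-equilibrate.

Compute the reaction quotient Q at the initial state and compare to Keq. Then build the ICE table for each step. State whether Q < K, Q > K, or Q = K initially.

Q₀ = 0.002488 vs Keq = 1.1860e-04 ⇒ Q>K, reverse
Step 1:
                  B         X
  init       0.9931    0.1352
  Δ         0.02857  -0.08572
  eq          1.022   0.04948
  solve Keq expr → x = -0.02857; check Q = 1.1860e-04
Then change container volume by factor 1.5 (V_new/V_old).
Step 2:
                  B         X
  init       0.6811   0.03299
  Δ       -0.003389   0.01017
  eq         0.6777   0.04316
  solve Keq expr → x = 0.003389; check Q = 1.1860e-04
Then add 0.04956 M of X.
Step 3:
                  B         X
  init       0.6777   0.09272
  Δ          0.0164  -0.04921
  eq         0.6941    0.0435
  solve Keq expr → x = -0.0164; check Q = 1.1860e-04

Q₀ = 0.002488; Q > K (proceeds reverse)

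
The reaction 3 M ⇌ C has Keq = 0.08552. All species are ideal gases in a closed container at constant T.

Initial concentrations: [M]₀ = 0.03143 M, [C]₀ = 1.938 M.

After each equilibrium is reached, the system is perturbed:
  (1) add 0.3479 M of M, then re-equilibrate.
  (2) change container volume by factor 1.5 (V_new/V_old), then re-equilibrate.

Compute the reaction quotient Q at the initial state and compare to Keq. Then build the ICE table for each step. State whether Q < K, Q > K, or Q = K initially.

Q₀ = 6.2420e+04; Q > K (proceeds reverse)

Q₀ = 6.2420e+04 vs Keq = 0.08552 ⇒ Q>K, reverse
Step 1:
                   M          C
  I          0.03143      1.938
  C             2.35    -0.7833
  E            2.381      1.155
  solve Keq expr → x = -0.7833; check Q = 0.08552
Then add 0.3479 M of M.
Step 2:
                   M          C
  I            2.729      1.155
  C          -0.2844    0.09481
  E            2.445       1.25
  solve Keq expr → x = 0.09481; check Q = 0.08552
Then change container volume by factor 1.5 (V_new/V_old).
Step 3:
                   M          C
  I             1.63      0.833
  C           0.3888    -0.1296
  E            2.019     0.7034
  solve Keq expr → x = -0.1296; check Q = 0.08552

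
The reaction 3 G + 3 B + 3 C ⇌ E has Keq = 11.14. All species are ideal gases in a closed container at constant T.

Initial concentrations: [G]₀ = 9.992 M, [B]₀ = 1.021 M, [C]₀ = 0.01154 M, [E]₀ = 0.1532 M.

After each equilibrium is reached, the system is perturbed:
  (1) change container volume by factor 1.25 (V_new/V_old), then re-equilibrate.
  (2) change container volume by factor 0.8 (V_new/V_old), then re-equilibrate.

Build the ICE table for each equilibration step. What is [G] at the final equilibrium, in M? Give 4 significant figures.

Q₀ = 93.89 vs Keq = 11.14 ⇒ Q>K, reverse
Step 1:
                  G         B         C         E
  init        9.992     1.021   0.01154    0.1532
  Δ         0.01146   0.01146   0.01146 -0.003821
  eq             10     1.032     0.023    0.1494
  solve Keq expr → x = -0.003821; check Q = 11.14
Then change container volume by factor 1.25 (V_new/V_old).
Step 2:
                  G         B         C         E
  init        8.003     0.826    0.0184    0.1195
  Δ         0.01392   0.01392   0.01392 -0.004641
  eq          8.017    0.8399   0.03233    0.1149
  solve Keq expr → x = -0.004641; check Q = 11.14
Then change container volume by factor 0.8 (V_new/V_old).
Step 3:
                  G         B         C         E
  init        10.02      1.05   0.04041    0.1436
  Δ         -0.0174   -0.0174   -0.0174  0.005801
  eq             10     1.032     0.023    0.1494
  solve Keq expr → x = 0.005801; check Q = 11.14

[G]_eq = 10 M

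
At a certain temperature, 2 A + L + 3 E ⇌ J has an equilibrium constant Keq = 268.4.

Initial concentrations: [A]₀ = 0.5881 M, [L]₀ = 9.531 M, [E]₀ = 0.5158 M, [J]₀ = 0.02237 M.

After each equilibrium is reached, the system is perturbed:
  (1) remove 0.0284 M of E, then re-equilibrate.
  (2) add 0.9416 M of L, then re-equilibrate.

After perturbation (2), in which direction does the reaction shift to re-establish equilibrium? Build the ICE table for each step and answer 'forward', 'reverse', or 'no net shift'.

Direction: forward

Q₀ = 0.04945 vs Keq = 268.4 ⇒ Q<K, forward
Step 1:
                   A          L          E          J
  init        0.5881      9.531     0.5158    0.02237
  Δ          -0.2844    -0.1422    -0.4267     0.1422
  eq          0.3037      9.389    0.08914     0.1646
  solve Keq expr → x = 0.1422; check Q = 268.4
Then remove 0.0284 M of E.
Step 2:
                   A          L          E          J
  init        0.3037      9.389    0.06074     0.1646
  Δ          0.01598   0.007988    0.02396  -0.007988
  eq          0.3196      9.397     0.0847     0.1566
  solve Keq expr → x = -0.007988; check Q = 268.4
Then add 0.9416 M of L.
Step 3:
                   A          L          E          J
  init        0.3196      10.34     0.0847     0.1566
  Δ        -0.001507 -7.5368e-04  -0.002261 7.5368e-04
  eq          0.3181      10.34    0.08244     0.1574
  solve Keq expr → x = 7.5368e-04; check Q = 268.4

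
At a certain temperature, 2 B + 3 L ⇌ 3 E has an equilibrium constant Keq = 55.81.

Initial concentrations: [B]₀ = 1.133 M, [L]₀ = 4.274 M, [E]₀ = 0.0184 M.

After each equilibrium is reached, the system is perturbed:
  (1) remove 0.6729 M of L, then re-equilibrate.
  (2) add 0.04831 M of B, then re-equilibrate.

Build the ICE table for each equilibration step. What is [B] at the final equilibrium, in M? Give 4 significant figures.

[B]_eq = 0.1008 M

Q₀ = 6.2157e-08 vs Keq = 55.81 ⇒ Q<K, forward
Step 1:
                   B          L          E
  I            1.133      4.274     0.0184
  C            -1.07     -1.604      1.604
  E          0.06344       2.67      1.623
  solve Keq expr → x = 0.5348; check Q = 55.81
Then remove 0.6729 M of L.
Step 2:
                   B          L          E
  I          0.06344      1.997      1.623
  C          0.02796    0.04194   -0.04194
  E           0.0914      2.039      1.581
  solve Keq expr → x = -0.01398; check Q = 55.81
Then add 0.04831 M of B.
Step 3:
                   B          L          E
  I           0.1397      2.039      1.581
  C         -0.03891   -0.05836    0.05836
  E           0.1008       1.98      1.639
  solve Keq expr → x = 0.01945; check Q = 55.81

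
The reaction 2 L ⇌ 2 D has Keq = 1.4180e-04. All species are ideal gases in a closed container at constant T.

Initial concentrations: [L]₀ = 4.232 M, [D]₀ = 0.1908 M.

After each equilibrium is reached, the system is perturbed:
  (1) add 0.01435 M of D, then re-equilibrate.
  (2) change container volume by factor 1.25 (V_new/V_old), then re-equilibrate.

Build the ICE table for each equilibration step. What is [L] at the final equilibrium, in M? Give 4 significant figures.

[L]_eq = 3.508 M

Q₀ = 0.002033 vs Keq = 1.4180e-04 ⇒ Q>K, reverse
Step 1:
                    L           D
  Initial       4.232      0.1908
  Change       0.1388     -0.1388
  Equil         4.371     0.05205
  solve Keq expr → x = -0.06938; check Q = 1.4180e-04
Then add 0.01435 M of D.
Step 2:
                    L           D
  Initial       4.371      0.0664
  Change      0.01418    -0.01418
  Equil         4.385     0.05222
  solve Keq expr → x = -0.007091; check Q = 1.4180e-04
Then change container volume by factor 1.25 (V_new/V_old).
Step 3:
                    L           D
  Initial       3.508     0.04177
  Change            0           0
  Equil         3.508     0.04177
  solve Keq expr → x = 0; check Q = 1.4180e-04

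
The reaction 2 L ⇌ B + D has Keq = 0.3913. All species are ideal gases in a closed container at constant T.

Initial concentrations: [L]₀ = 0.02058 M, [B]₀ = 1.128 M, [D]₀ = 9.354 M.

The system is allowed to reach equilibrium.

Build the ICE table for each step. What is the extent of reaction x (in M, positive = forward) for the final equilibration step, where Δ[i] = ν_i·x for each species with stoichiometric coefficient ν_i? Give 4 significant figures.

Q₀ = 2.4912e+04 vs Keq = 0.3913 ⇒ Q>K, reverse
Step 1:
                    L           B           D
  init        0.02058       1.128       9.354
  Δ             1.909     -0.9545     -0.9545
  eq             1.93      0.1735       8.399
  solve Keq expr → x = -0.9545; check Q = 0.3913

x = -0.9545 M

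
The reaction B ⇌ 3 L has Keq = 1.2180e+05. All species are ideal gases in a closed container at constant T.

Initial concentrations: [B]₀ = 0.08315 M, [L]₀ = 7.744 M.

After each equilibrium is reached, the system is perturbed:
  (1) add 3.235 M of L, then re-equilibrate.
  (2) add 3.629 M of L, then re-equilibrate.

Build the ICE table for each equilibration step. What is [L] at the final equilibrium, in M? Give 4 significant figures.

Q₀ = 5585 vs Keq = 1.2180e+05 ⇒ Q<K, forward
Step 1:
                    B           L
  I           0.08315       7.744
  C          -0.07898      0.2369
  E          0.004174       7.981
  solve Keq expr → x = 0.07898; check Q = 1.2180e+05
Then add 3.235 M of L.
Step 2:
                    B           L
  I          0.004174       11.22
  C          0.007342    -0.02203
  E           0.01152       11.19
  solve Keq expr → x = -0.007342; check Q = 1.2180e+05
Then add 3.629 M of L.
Step 3:
                    B           L
  I           0.01152       14.82
  C           0.01498    -0.04494
  E            0.0265       14.78
  solve Keq expr → x = -0.01498; check Q = 1.2180e+05

[L]_eq = 14.78 M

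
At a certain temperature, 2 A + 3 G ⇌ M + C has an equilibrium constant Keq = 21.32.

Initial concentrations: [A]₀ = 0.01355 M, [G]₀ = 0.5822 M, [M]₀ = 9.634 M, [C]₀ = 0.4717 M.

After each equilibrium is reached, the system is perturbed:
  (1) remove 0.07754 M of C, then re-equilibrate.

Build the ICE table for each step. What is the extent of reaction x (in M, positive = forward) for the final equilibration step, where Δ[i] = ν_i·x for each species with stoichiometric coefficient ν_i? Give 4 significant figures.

x = 0.01143 M

Q₀ = 1.2542e+05 vs Keq = 21.32 ⇒ Q>K, reverse
Step 1:
                   A          G          M          C
  I          0.01355     0.5822      9.634     0.4717
  C           0.3232     0.4848    -0.1616    -0.1616
  E           0.3368      1.067      9.472     0.3101
  solve Keq expr → x = -0.1616; check Q = 21.32
Then remove 0.07754 M of C.
Step 2:
                   A          G          M          C
  I           0.3368      1.067      9.472     0.2326
  C         -0.02286   -0.03429    0.01143    0.01143
  E           0.3139      1.033      9.484      0.244
  solve Keq expr → x = 0.01143; check Q = 21.32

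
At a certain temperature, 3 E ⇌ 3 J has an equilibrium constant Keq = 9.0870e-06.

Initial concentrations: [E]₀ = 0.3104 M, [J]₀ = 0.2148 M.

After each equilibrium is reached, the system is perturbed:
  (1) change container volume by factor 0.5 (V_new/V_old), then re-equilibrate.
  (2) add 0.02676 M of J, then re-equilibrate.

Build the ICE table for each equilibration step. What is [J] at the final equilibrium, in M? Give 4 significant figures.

Q₀ = 0.3314 vs Keq = 9.0870e-06 ⇒ Q>K, reverse
Step 1:
                    E           J
  init         0.3104      0.2148
  Δ            0.2041     -0.2041
  eq           0.5145     0.01074
  solve Keq expr → x = -0.06802; check Q = 9.0870e-06
Then change container volume by factor 0.5 (V_new/V_old).
Step 2:
                    E           J
  init          1.029     0.02147
  Δ                 0           0
  eq            1.029     0.02147
  solve Keq expr → x = 0; check Q = 9.0870e-06
Then add 0.02676 M of J.
Step 3:
                    E           J
  init          1.029     0.04823
  Δ           0.02621    -0.02621
  eq            1.055     0.02202
  solve Keq expr → x = -0.008738; check Q = 9.0870e-06

[J]_eq = 0.02202 M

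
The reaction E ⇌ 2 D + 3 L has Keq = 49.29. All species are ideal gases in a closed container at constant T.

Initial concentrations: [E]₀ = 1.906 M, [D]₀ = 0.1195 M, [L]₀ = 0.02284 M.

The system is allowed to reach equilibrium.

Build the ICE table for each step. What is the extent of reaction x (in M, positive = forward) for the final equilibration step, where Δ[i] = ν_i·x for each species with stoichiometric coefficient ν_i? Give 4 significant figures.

Q₀ = 8.9269e-08 vs Keq = 49.29 ⇒ Q<K, forward
Step 1:
                  E         D         L
  init        1.906    0.1195   0.02284
  Δ          -0.838     1.676     2.514
  eq          1.068     1.796     2.537
  solve Keq expr → x = 0.838; check Q = 49.29

x = 0.838 M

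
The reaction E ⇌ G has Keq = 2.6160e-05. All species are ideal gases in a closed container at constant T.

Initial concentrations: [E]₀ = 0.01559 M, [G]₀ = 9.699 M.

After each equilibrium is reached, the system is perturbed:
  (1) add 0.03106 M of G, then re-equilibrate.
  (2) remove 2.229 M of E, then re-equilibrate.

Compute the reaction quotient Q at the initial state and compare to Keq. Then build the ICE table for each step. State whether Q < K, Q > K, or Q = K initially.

Q₀ = 622.1; Q > K (proceeds reverse)

Q₀ = 622.1 vs Keq = 2.6160e-05 ⇒ Q>K, reverse
Step 1:
                    E           G
  Initial     0.01559       9.699
  Change        9.699      -9.699
  Equil         9.714  2.5413e-04
  solve Keq expr → x = -9.699; check Q = 2.6160e-05
Then add 0.03106 M of G.
Step 2:
                    E           G
  Initial       9.714     0.03131
  Change      0.03106    -0.03106
  Equil         9.745  2.5494e-04
  solve Keq expr → x = -0.03106; check Q = 2.6160e-05
Then remove 2.229 M of E.
Step 3:
                    E           G
  Initial       7.516  2.5494e-04
  Change   5.8309e-05 -5.8309e-05
  Equil         7.516  1.9663e-04
  solve Keq expr → x = -5.8309e-05; check Q = 2.6160e-05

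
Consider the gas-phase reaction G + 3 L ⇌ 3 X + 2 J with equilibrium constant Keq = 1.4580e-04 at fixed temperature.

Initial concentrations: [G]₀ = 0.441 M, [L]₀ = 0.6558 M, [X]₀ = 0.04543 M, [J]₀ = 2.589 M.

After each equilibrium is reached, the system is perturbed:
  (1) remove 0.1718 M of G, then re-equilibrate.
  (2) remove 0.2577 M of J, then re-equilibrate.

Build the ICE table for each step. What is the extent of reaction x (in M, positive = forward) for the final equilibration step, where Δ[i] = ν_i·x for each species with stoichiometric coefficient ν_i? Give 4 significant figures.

Q₀ = 0.005053 vs Keq = 1.4580e-04 ⇒ Q>K, reverse
Step 1:
                  G         L         X         J
  init        0.441    0.6558   0.04543     2.589
  Δ         0.01022   0.03065  -0.03065  -0.02044
  eq         0.4512    0.6865   0.01478     2.569
  solve Keq expr → x = -0.01022; check Q = 1.4580e-04
Then remove 0.1718 M of G.
Step 2:
                  G         L         X         J
  init       0.2794    0.6865   0.01478     2.569
  Δ       7.0902e-04  0.002127 -0.002127 -0.001418
  eq         0.2801    0.6886   0.01265     2.567
  solve Keq expr → x = -7.0902e-04; check Q = 1.4580e-04
Then remove 0.2577 M of J.
Step 3:
                  G         L         X         J
  init       0.2801    0.6886   0.01265     2.309
  Δ       -2.9977e-04 -8.9931e-04 8.9931e-04 5.9954e-04
  eq         0.2798    0.6877   0.01355      2.31
  solve Keq expr → x = 2.9977e-04; check Q = 1.4580e-04

x = 2.9977e-04 M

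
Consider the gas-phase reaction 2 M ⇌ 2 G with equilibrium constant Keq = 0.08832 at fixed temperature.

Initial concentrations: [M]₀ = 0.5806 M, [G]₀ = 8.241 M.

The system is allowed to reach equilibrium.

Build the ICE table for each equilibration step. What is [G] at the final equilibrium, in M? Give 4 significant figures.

Q₀ = 201.5 vs Keq = 0.08832 ⇒ Q>K, reverse
Step 1:
                  M         G
  I          0.5806     8.241
  C            6.22     -6.22
  E           6.801     2.021
  solve Keq expr → x = -3.11; check Q = 0.08832

[G]_eq = 2.021 M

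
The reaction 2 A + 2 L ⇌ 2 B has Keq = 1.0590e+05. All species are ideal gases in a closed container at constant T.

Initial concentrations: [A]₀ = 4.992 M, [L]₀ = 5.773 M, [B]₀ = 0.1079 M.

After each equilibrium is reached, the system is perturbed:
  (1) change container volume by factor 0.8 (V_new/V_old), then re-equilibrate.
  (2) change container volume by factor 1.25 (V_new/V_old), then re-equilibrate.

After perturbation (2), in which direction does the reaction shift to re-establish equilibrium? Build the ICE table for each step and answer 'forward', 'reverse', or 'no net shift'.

Direction: reverse

Q₀ = 1.4018e-05 vs Keq = 1.0590e+05 ⇒ Q<K, forward
Step 1:
                    A           L           B
  I             4.992       5.773      0.1079
  C            -4.972      -4.972       4.972
  E            0.0195      0.8005        5.08
  solve Keq expr → x = 2.486; check Q = 1.0590e+05
Then change container volume by factor 0.8 (V_new/V_old).
Step 2:
                    A           L           B
  I           0.02438       1.001        6.35
  C         -0.004768   -0.004768    0.004768
  E           0.01961      0.9959       6.355
  solve Keq expr → x = 0.002384; check Q = 1.0590e+05
Then change container volume by factor 1.25 (V_new/V_old).
Step 3:
                    A           L           B
  I           0.01569      0.7967       5.084
  C          0.003814    0.003814   -0.003814
  E            0.0195      0.8005        5.08
  solve Keq expr → x = -0.001907; check Q = 1.0590e+05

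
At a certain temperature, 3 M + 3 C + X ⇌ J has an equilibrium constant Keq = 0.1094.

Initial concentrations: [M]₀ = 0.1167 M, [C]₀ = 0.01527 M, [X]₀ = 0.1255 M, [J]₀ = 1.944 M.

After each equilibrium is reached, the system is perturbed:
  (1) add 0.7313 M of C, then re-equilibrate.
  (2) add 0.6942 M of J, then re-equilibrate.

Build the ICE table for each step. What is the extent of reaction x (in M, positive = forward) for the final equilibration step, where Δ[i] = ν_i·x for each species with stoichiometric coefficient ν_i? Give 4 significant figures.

Q₀ = 2.7373e+09 vs Keq = 0.1094 ⇒ Q>K, reverse
Step 1:
                  M         C         X         J
  init       0.1167   0.01527    0.1255     1.944
  Δ            1.58      1.58    0.5268   -0.5268
  eq          1.697     1.596    0.6523     1.417
  solve Keq expr → x = -0.5268; check Q = 0.1094
Then add 0.7313 M of C.
Step 2:
                  M         C         X         J
  init        1.697     2.327    0.6523     1.417
  Δ         -0.2773   -0.2773  -0.09243   0.09243
  eq           1.42      2.05    0.5599      1.51
  solve Keq expr → x = 0.09243; check Q = 0.1094
Then add 0.6942 M of J.
Step 3:
                  M         C         X         J
  init         1.42      2.05    0.5599     2.204
  Δ         0.08979   0.08979   0.02993  -0.02993
  eq           1.51     2.139    0.5898     2.174
  solve Keq expr → x = -0.02993; check Q = 0.1094

x = -0.02993 M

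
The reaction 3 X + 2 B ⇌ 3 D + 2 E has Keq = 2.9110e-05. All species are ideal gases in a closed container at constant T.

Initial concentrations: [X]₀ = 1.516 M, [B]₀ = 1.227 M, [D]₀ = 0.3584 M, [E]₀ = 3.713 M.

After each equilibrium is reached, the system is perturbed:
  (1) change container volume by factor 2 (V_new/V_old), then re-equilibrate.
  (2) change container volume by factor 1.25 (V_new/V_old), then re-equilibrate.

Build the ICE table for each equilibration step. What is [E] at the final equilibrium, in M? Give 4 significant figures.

Q₀ = 0.121 vs Keq = 2.9110e-05 ⇒ Q>K, reverse
Step 1:
                    X           B           D           E
  I             1.516       1.227      0.3584       3.713
  C            0.3269       0.218     -0.3269      -0.218
  E             1.843       1.445     0.03146       3.495
  solve Keq expr → x = -0.109; check Q = 2.9110e-05
Then change container volume by factor 2 (V_new/V_old).
Step 2:
                    X           B           D           E
  I            0.9215      0.7225     0.01573       1.748
  C                 0           0           0           0
  E            0.9215      0.7225     0.01573       1.748
  solve Keq expr → x = 0; check Q = 2.9110e-05
Then change container volume by factor 1.25 (V_new/V_old).
Step 3:
                    X           B           D           E
  I            0.7372       0.578     0.01259       1.398
  C                 0           0           0           0
  E            0.7372       0.578     0.01259       1.398
  solve Keq expr → x = 0; check Q = 2.9110e-05

[E]_eq = 1.398 M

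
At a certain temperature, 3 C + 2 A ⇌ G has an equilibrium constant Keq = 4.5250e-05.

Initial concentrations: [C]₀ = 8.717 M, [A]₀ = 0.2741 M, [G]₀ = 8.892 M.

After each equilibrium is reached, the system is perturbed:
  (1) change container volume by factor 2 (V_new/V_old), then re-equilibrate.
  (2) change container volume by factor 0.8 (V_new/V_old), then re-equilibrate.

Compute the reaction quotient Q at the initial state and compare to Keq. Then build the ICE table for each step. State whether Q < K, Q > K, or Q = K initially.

Q₀ = 0.1787 vs Keq = 4.5250e-05 ⇒ Q>K, reverse
Step 1:
                  C         A         G
  I           8.717    0.2741     8.892
  C           7.862     5.241    -2.621
  E           16.58     5.515     6.271
  solve Keq expr → x = -2.621; check Q = 4.5250e-05
Then change container volume by factor 2 (V_new/V_old).
Step 2:
                  C         A         G
  I           8.289     2.758     3.136
  C           3.536     2.357    -1.179
  E           11.82     5.115     1.957
  solve Keq expr → x = -1.179; check Q = 4.5250e-05
Then change container volume by factor 0.8 (V_new/V_old).
Step 3:
                  C         A         G
  I           14.78     6.393     2.447
  C          -1.577    -1.052    0.5258
  E            13.2     5.342     2.972
  solve Keq expr → x = 0.5258; check Q = 4.5250e-05

Q₀ = 0.1787; Q > K (proceeds reverse)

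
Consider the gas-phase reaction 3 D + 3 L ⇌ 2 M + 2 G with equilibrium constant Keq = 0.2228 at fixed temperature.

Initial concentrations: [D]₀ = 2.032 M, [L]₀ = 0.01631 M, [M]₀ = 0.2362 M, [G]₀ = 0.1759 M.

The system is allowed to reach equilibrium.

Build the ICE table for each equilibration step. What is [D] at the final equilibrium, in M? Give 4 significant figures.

Q₀ = 47.42 vs Keq = 0.2228 ⇒ Q>K, reverse
Step 1:
                   D          L          M          G
  I            2.032    0.01631     0.2362     0.1759
  C          0.05583    0.05583   -0.03722   -0.03722
  E            2.088    0.07214      0.199     0.1387
  solve Keq expr → x = -0.01861; check Q = 0.2228

[D]_eq = 2.088 M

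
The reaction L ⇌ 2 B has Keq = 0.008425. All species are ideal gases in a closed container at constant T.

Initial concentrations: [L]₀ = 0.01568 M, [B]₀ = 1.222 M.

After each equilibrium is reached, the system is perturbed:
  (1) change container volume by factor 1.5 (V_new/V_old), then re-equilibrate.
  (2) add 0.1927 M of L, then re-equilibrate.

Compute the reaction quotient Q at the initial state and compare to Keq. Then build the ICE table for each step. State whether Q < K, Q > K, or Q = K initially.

Q₀ = 95.23; Q > K (proceeds reverse)

Q₀ = 95.23 vs Keq = 0.008425 ⇒ Q>K, reverse
Step 1:
                    L           B
  Initial     0.01568       1.222
  Change       0.5757      -1.151
  Equil        0.5914     0.07059
  solve Keq expr → x = -0.5757; check Q = 0.008425
Then change container volume by factor 1.5 (V_new/V_old).
Step 2:
                    L           B
  Initial      0.3943     0.04706
  Change    -0.005101      0.0102
  Equil        0.3892     0.05726
  solve Keq expr → x = 0.005101; check Q = 0.008425
Then add 0.1927 M of L.
Step 3:
                    L           B
  Initial      0.5819     0.05726
  Change    -0.006191     0.01238
  Equil        0.5757     0.06964
  solve Keq expr → x = 0.006191; check Q = 0.008425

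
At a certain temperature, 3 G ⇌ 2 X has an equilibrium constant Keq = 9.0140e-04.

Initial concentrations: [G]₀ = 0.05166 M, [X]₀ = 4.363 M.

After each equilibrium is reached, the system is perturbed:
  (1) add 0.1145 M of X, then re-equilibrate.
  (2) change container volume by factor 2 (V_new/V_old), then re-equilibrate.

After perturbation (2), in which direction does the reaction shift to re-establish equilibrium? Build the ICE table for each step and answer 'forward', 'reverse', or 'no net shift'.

Q₀ = 1.3807e+05 vs Keq = 9.0140e-04 ⇒ Q>K, reverse
Step 1:
                   G          X
  Initial    0.05166      4.363
  Change       5.892     -3.928
  Equil        5.944      0.435
  solve Keq expr → x = -1.964; check Q = 9.0140e-04
Then add 0.1145 M of X.
Step 2:
                   G          X
  Initial      5.944     0.5495
  Change      0.1473   -0.09822
  Equil        6.091     0.4513
  solve Keq expr → x = -0.04911; check Q = 9.0140e-04
Then change container volume by factor 2 (V_new/V_old).
Step 3:
                   G          X
  Initial      3.045     0.2257
  Change     0.08862   -0.05908
  Equil        3.134     0.1666
  solve Keq expr → x = -0.02954; check Q = 9.0140e-04

Direction: reverse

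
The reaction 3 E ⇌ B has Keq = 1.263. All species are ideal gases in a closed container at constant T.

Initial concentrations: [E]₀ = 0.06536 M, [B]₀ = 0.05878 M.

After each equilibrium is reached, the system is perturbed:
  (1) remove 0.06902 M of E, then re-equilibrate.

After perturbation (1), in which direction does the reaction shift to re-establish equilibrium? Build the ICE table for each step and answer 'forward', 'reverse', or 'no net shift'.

Direction: reverse

Q₀ = 210.5 vs Keq = 1.263 ⇒ Q>K, reverse
Step 1:
                  E         B
  Initial   0.06536   0.05878
  Change     0.1424  -0.04746
  Equil      0.2077   0.01132
  solve Keq expr → x = -0.04746; check Q = 1.263
Then remove 0.06902 M of E.
Step 2:
                  E         B
  Initial    0.1387   0.01132
  Change    0.01908  -0.00636
  Equil      0.1578  0.004962
  solve Keq expr → x = -0.00636; check Q = 1.263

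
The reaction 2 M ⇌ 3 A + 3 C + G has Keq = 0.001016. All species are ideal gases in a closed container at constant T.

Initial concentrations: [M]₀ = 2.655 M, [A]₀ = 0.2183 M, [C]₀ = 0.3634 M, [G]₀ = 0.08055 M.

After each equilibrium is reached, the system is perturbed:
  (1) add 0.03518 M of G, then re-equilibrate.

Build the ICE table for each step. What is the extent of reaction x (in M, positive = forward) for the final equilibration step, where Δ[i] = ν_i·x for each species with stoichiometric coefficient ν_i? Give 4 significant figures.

Q₀ = 5.7050e-06 vs Keq = 0.001016 ⇒ Q<K, forward
Step 1:
                    M           A           C           G
  Initial       2.655      0.2183      0.3634     0.08055
  Change      -0.1906      0.2859      0.2859      0.0953
  Equil         2.464      0.5042      0.6493      0.1759
  solve Keq expr → x = 0.0953; check Q = 0.001016
Then add 0.03518 M of G.
Step 2:
                    M           A           C           G
  Initial       2.464      0.5042      0.6493       0.211
  Change     0.009465     -0.0142     -0.0142   -0.004733
  Equil         2.474        0.49      0.6351      0.2063
  solve Keq expr → x = -0.004733; check Q = 0.001016

x = -0.004733 M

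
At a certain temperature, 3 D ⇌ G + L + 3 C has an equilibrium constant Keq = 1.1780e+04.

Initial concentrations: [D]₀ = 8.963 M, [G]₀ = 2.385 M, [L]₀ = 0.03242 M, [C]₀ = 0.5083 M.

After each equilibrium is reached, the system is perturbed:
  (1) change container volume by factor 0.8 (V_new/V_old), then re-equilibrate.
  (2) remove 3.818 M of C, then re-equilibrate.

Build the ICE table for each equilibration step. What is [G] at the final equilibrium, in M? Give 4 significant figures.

[G]_eq = 6.421 M

Q₀ = 1.4103e-05 vs Keq = 1.1780e+04 ⇒ Q<K, forward
Step 1:
                  D         G         L         C
  I           8.963     2.385   0.03242    0.5083
  C           -8.06     2.687     2.687      8.06
  E           0.903     5.072     2.719     8.568
  solve Keq expr → x = 2.687; check Q = 1.1780e+04
Then change container volume by factor 0.8 (V_new/V_old).
Step 2:
                  D         G         L         C
  I           1.129      6.34     3.399     10.71
  C          0.1525  -0.05083  -0.05083   -0.1525
  E           1.281     6.289     3.348     10.56
  solve Keq expr → x = -0.05083; check Q = 1.1780e+04
Then remove 3.818 M of C.
Step 3:
                  D         G         L         C
  I           1.281     6.289     3.348      6.74
  C         -0.3977    0.1326    0.1326    0.3977
  E          0.8836     6.421     3.481     7.138
  solve Keq expr → x = 0.1326; check Q = 1.1780e+04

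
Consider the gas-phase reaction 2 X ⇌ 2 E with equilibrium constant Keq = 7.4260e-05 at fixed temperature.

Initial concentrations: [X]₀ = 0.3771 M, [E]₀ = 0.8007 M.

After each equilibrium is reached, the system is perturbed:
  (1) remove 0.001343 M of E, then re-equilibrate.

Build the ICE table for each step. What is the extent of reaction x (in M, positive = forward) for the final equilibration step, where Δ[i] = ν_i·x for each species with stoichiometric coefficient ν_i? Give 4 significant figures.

x = 6.6576e-04 M

Q₀ = 4.508 vs Keq = 7.4260e-05 ⇒ Q>K, reverse
Step 1:
                  X         E
  init       0.3771    0.8007
  Δ          0.7906   -0.7906
  eq          1.168   0.01006
  solve Keq expr → x = -0.3953; check Q = 7.4260e-05
Then remove 0.001343 M of E.
Step 2:
                  X         E
  init        1.168   0.00872
  Δ       -0.001332  0.001332
  eq          1.166   0.01005
  solve Keq expr → x = 6.6576e-04; check Q = 7.4260e-05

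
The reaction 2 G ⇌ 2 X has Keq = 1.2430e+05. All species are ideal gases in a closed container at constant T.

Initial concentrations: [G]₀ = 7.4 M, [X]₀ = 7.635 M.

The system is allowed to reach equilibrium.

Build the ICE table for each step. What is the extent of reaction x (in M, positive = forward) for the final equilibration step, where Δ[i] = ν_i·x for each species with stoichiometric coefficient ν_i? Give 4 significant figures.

x = 3.679 M

Q₀ = 1.065 vs Keq = 1.2430e+05 ⇒ Q<K, forward
Step 1:
                  G         X
  init          7.4     7.635
  Δ          -7.357     7.357
  eq        0.04252     14.99
  solve Keq expr → x = 3.679; check Q = 1.2430e+05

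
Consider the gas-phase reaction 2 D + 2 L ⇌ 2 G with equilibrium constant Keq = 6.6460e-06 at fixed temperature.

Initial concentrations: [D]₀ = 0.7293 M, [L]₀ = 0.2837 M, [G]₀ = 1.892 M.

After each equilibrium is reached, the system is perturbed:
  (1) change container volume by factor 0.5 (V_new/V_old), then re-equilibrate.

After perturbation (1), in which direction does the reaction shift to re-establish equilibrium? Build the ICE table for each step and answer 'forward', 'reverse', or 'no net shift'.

Q₀ = 83.62 vs Keq = 6.6460e-06 ⇒ Q>K, reverse
Step 1:
                   D          L          G
  I           0.7293     0.2837      1.892
  C            1.877      1.877     -1.877
  E            2.607      2.161    0.01452
  solve Keq expr → x = -0.9387; check Q = 6.6460e-06
Then change container volume by factor 0.5 (V_new/V_old).
Step 2:
                   D          L          G
  I            5.214      4.322    0.02905
  C         -0.02835   -0.02835    0.02835
  E            5.185      4.294     0.0574
  solve Keq expr → x = 0.01418; check Q = 6.6460e-06

Direction: forward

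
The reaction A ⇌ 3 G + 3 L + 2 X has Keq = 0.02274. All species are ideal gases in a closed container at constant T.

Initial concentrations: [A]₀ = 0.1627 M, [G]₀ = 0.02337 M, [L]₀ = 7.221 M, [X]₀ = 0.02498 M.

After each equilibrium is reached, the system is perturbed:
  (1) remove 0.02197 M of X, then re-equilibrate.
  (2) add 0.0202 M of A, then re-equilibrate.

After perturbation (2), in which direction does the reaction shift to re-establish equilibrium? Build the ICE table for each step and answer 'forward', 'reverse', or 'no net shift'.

Q₀ = 1.8432e-05 vs Keq = 0.02274 ⇒ Q<K, forward
Step 1:
                   A          G          L          X
  I           0.1627    0.02337      7.221    0.02498
  C         -0.02777    0.08332    0.08332    0.05554
  E           0.1349     0.1067      7.304    0.08052
  solve Keq expr → x = 0.02777; check Q = 0.02274
Then remove 0.02197 M of X.
Step 2:
                   A          G          L          X
  I           0.1349     0.1067      7.304    0.05855
  C        -0.004182    0.01255    0.01255   0.008364
  E           0.1307     0.1192      7.317    0.06692
  solve Keq expr → x = 0.004182; check Q = 0.02274
Then add 0.0202 M of A.
Step 3:
                   A          G          L          X
  I           0.1509     0.1192      7.317    0.06692
  C        -0.001017    0.00305    0.00305   0.002034
  E           0.1499     0.1223       7.32    0.06895
  solve Keq expr → x = 0.001017; check Q = 0.02274

Direction: forward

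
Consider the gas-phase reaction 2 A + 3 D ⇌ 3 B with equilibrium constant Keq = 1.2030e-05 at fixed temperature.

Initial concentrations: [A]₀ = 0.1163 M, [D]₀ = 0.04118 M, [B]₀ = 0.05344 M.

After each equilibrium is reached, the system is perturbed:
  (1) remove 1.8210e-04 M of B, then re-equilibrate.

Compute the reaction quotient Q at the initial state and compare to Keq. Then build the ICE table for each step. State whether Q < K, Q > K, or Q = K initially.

Q₀ = 161.6; Q > K (proceeds reverse)

Q₀ = 161.6 vs Keq = 1.2030e-05 ⇒ Q>K, reverse
Step 1:
                    A           D           B
  Initial      0.1163     0.04118     0.05344
  Change      0.03522     0.05283    -0.05283
  Equil        0.1515     0.09401  6.1220e-04
  solve Keq expr → x = -0.01761; check Q = 1.2030e-05
Then remove 1.8210e-04 M of B.
Step 2:
                    A           D           B
  Initial      0.1515     0.09401  4.3010e-04
  Change  -1.2040e-04 -1.8060e-04  1.8060e-04
  Equil        0.1514     0.09383  6.1070e-04
  solve Keq expr → x = 6.0200e-05; check Q = 1.2030e-05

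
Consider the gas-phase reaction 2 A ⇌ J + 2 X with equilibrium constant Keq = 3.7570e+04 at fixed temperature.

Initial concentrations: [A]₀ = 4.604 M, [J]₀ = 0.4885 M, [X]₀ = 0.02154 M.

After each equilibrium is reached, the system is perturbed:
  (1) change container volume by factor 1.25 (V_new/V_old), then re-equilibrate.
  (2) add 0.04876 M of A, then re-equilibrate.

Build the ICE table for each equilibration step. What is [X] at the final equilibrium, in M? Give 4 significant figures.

[X]_eq = 3.72 M

Q₀ = 1.0693e-05 vs Keq = 3.7570e+04 ⇒ Q<K, forward
Step 1:
                   A          J          X
  init         4.604     0.4885    0.02154
  Δ           -4.565      2.282      4.565
  eq         0.03939      2.771      4.586
  solve Keq expr → x = 2.282; check Q = 3.7570e+04
Then change container volume by factor 1.25 (V_new/V_old).
Step 2:
                   A          J          X
  init       0.03151      2.217      3.669
  Δ        -0.003291   0.001645   0.003291
  eq         0.02822      2.218      3.672
  solve Keq expr → x = 0.001645; check Q = 3.7570e+04
Then add 0.04876 M of A.
Step 3:
                   A          J          X
  init       0.07698      2.218      3.672
  Δ         -0.04823    0.02412    0.04823
  eq         0.02874      2.242       3.72
  solve Keq expr → x = 0.02412; check Q = 3.7570e+04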